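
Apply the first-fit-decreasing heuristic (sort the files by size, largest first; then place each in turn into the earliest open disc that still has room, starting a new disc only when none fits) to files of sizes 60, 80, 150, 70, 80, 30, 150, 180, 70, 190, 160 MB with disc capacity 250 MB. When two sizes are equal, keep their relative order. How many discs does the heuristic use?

5

Sorted descending: 190, 180, 160, 150, 150, 80, 80, 70, 70, 60, 30.
  190 → disc 1 (new)  [load 190/250]
  180 → disc 2 (new)  [load 180/250]
  160 → disc 3 (new)  [load 160/250]
  150 → disc 4 (new)  [load 150/250]
  150 → disc 5 (new)  [load 150/250]
  80 → disc 3  [load 240/250]
  80 → disc 4  [load 230/250]
  70 → disc 2  [load 250/250]
  70 → disc 5  [load 220/250]
  60 → disc 1  [load 250/250]
  30 → disc 5  [load 250/250]
5 discs opened.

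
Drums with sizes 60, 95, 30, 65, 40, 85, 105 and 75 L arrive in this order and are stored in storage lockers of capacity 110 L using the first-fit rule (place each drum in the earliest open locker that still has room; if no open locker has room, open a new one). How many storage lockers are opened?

6

  60 → locker 1 (new)  [load 60/110]
  95 → locker 2 (new)  [load 95/110]
  30 → locker 1  [load 90/110]
  65 → locker 3 (new)  [load 65/110]
  40 → locker 3  [load 105/110]
  85 → locker 4 (new)  [load 85/110]
  105 → locker 5 (new)  [load 105/110]
  75 → locker 6 (new)  [load 75/110]
6 storage lockers opened.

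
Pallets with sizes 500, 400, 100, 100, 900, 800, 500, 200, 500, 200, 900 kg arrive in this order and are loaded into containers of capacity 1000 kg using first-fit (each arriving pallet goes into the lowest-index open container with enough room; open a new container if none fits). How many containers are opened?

  500 → container 1 (new)  [load 500/1000]
  400 → container 1  [load 900/1000]
  100 → container 1  [load 1000/1000]
  100 → container 2 (new)  [load 100/1000]
  900 → container 2  [load 1000/1000]
  800 → container 3 (new)  [load 800/1000]
  500 → container 4 (new)  [load 500/1000]
  200 → container 3  [load 1000/1000]
  500 → container 4  [load 1000/1000]
  200 → container 5 (new)  [load 200/1000]
  900 → container 6 (new)  [load 900/1000]
6 containers opened.

6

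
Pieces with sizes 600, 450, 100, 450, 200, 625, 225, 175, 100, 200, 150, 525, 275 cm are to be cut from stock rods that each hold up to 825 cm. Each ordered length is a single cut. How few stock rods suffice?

5

Total = 625 + 600 + 525 + 450 + 450 + 275 + 225 + 200 + 200 + 175 + 150 + 100 + 100 = 4075 cm.
Lower bound: ⌈4075/825⌉ = 5 stock rods.
A packing using 5 stock rods:
  stock rod 1: 625 + 200 = 825
  stock rod 2: 600 + 225 = 825
  stock rod 3: 525 + 275 = 800
  stock rod 4: 450 + 200 + 175 = 825
  stock rod 5: 450 + 150 + 100 + 100 = 800
This matches the lower bound, so 5 is optimal.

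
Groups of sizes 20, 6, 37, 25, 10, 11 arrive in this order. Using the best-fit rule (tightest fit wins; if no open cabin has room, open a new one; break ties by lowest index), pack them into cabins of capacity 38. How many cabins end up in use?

  20 → cabin 1 (new)  [load 20/38]
  6 → cabin 1  [load 26/38]
  37 → cabin 2 (new)  [load 37/38]
  25 → cabin 3 (new)  [load 25/38]
  10 → cabin 1  [load 36/38]
  11 → cabin 3  [load 36/38]
3 cabins opened.

3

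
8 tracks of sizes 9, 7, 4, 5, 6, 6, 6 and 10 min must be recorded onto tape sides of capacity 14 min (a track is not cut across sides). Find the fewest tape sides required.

4

Total = 10 + 9 + 7 + 6 + 6 + 6 + 5 + 4 = 53 min.
Lower bound: ⌈53/14⌉ = 4 tape sides.
A packing using 4 tape sides:
  side 1: 10 + 4 = 14
  side 2: 9 + 5 = 14
  side 3: 7 + 6 = 13
  side 4: 6 + 6 = 12
This matches the lower bound, so 4 is optimal.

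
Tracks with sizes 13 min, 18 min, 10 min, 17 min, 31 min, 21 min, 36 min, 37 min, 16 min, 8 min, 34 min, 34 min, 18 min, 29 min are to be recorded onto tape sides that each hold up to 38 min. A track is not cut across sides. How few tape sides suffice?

10

Total = 37 + 36 + 34 + 34 + 31 + 29 + 21 + 18 + 18 + 17 + 16 + 13 + 10 + 8 = 322 min.
Lower bound: ⌈322/38⌉ = 9 tape sides.
A packing using 10 tape sides:
  side 1: 37 = 37
  side 2: 36 = 36
  side 3: 34 = 34
  side 4: 34 = 34
  side 5: 31 = 31
  side 6: 29 + 8 = 37
  side 7: 21 + 17 = 38
  side 8: 18 + 18 = 36
  side 9: 16 + 13 = 29
  side 10: 10 = 10
No arrangement into 9 tape sides stays within capacity, so 10 is optimal.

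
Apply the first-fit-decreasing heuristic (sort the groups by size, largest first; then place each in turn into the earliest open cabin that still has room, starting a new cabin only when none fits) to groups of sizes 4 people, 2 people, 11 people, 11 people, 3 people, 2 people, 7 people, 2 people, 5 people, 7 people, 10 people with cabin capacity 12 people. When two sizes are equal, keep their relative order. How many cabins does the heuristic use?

Sorted descending: 11, 11, 10, 7, 7, 5, 4, 3, 2, 2, 2.
  11 → cabin 1 (new)  [load 11/12]
  11 → cabin 2 (new)  [load 11/12]
  10 → cabin 3 (new)  [load 10/12]
  7 → cabin 4 (new)  [load 7/12]
  7 → cabin 5 (new)  [load 7/12]
  5 → cabin 4  [load 12/12]
  4 → cabin 5  [load 11/12]
  3 → cabin 6 (new)  [load 3/12]
  2 → cabin 3  [load 12/12]
  2 → cabin 6  [load 5/12]
  2 → cabin 6  [load 7/12]
6 cabins opened.

6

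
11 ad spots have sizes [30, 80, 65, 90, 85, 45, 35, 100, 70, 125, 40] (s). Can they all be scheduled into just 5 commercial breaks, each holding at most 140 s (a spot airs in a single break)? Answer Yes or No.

Total = 765 s; ⌈765/140⌉ = 6.
At least 6 commercial breaks are required, but only 5 are allowed.

No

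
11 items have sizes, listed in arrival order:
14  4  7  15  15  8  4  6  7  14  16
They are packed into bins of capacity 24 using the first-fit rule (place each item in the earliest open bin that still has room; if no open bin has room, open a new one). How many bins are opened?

  14 → bin 1 (new)  [load 14/24]
  4 → bin 1  [load 18/24]
  7 → bin 2 (new)  [load 7/24]
  15 → bin 2  [load 22/24]
  15 → bin 3 (new)  [load 15/24]
  8 → bin 3  [load 23/24]
  4 → bin 1  [load 22/24]
  6 → bin 4 (new)  [load 6/24]
  7 → bin 4  [load 13/24]
  14 → bin 5 (new)  [load 14/24]
  16 → bin 6 (new)  [load 16/24]
6 bins opened.

6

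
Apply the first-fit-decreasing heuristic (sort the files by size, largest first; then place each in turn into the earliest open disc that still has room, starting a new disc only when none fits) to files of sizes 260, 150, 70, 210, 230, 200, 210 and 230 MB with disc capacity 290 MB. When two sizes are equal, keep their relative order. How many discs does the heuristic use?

7

Sorted descending: 260, 230, 230, 210, 210, 200, 150, 70.
  260 → disc 1 (new)  [load 260/290]
  230 → disc 2 (new)  [load 230/290]
  230 → disc 3 (new)  [load 230/290]
  210 → disc 4 (new)  [load 210/290]
  210 → disc 5 (new)  [load 210/290]
  200 → disc 6 (new)  [load 200/290]
  150 → disc 7 (new)  [load 150/290]
  70 → disc 4  [load 280/290]
7 discs opened.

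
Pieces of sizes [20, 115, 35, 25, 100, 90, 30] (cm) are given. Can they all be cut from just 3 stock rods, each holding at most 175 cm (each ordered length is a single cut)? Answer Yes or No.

A valid assignment using 3 stock rods:
  stock rod 1: 115 + 35 + 25 = 175
  stock rod 2: 100 + 30 + 20 = 150
  stock rod 3: 90 = 90
Every load is within 175 cm, so 3 stock rods suffice.

Yes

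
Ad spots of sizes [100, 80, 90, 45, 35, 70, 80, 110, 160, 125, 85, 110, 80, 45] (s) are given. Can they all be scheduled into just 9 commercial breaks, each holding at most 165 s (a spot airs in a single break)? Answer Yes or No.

A valid assignment using 8 commercial breaks:
  break 1: 160 = 160
  break 2: 125 + 35 = 160
  break 3: 110 + 45 = 155
  break 4: 110 + 45 = 155
  break 5: 100 = 100
  break 6: 90 + 70 = 160
  break 7: 85 + 80 = 165
  break 8: 80 + 80 = 160
That uses only 8 ≤ 9, so 9 commercial breaks are enough.

Yes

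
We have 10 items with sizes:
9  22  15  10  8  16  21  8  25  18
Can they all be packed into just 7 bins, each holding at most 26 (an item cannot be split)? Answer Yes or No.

A valid assignment using 7 bins:
  bin 1: 25 = 25
  bin 2: 22 = 22
  bin 3: 21 = 21
  bin 4: 18 + 8 = 26
  bin 5: 16 + 10 = 26
  bin 6: 15 + 9 = 24
  bin 7: 8 = 8
Every load is within 26, so 7 bins suffice.

Yes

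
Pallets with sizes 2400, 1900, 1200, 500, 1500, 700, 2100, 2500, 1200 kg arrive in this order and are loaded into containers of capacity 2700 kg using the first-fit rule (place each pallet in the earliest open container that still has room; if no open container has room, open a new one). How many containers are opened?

6

  2400 → container 1 (new)  [load 2400/2700]
  1900 → container 2 (new)  [load 1900/2700]
  1200 → container 3 (new)  [load 1200/2700]
  500 → container 2  [load 2400/2700]
  1500 → container 3  [load 2700/2700]
  700 → container 4 (new)  [load 700/2700]
  2100 → container 5 (new)  [load 2100/2700]
  2500 → container 6 (new)  [load 2500/2700]
  1200 → container 4  [load 1900/2700]
6 containers opened.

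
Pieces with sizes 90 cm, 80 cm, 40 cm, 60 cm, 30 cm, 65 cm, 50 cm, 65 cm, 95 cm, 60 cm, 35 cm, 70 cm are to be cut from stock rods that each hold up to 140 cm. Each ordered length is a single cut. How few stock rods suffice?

Total = 95 + 90 + 80 + 70 + 65 + 65 + 60 + 60 + 50 + 40 + 35 + 30 = 740 cm.
Lower bound: ⌈740/140⌉ = 6 stock rods.
A packing using 6 stock rods:
  stock rod 1: 95 + 40 = 135
  stock rod 2: 90 + 50 = 140
  stock rod 3: 80 + 60 = 140
  stock rod 4: 70 + 65 = 135
  stock rod 5: 65 + 60 = 125
  stock rod 6: 35 + 30 = 65
This matches the lower bound, so 6 is optimal.

6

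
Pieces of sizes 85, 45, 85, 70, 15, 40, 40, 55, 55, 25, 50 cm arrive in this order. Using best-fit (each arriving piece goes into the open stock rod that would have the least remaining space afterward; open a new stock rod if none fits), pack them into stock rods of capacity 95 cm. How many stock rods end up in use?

  85 → stock rod 1 (new)  [load 85/95]
  45 → stock rod 2 (new)  [load 45/95]
  85 → stock rod 3 (new)  [load 85/95]
  70 → stock rod 4 (new)  [load 70/95]
  15 → stock rod 4  [load 85/95]
  40 → stock rod 2  [load 85/95]
  40 → stock rod 5 (new)  [load 40/95]
  55 → stock rod 5  [load 95/95]
  55 → stock rod 6 (new)  [load 55/95]
  25 → stock rod 6  [load 80/95]
  50 → stock rod 7 (new)  [load 50/95]
7 stock rods opened.

7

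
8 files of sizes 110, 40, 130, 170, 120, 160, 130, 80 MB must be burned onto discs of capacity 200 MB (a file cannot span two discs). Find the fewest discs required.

6

Total = 170 + 160 + 130 + 130 + 120 + 110 + 80 + 40 = 940 MB.
Lower bound: ⌈940/200⌉ = 5 discs.
Also, 6 files each exceed 100 MB, and no two of those can share a disc, so at least 6 discs are needed.
A packing using 6 discs:
  disc 1: 170 = 170
  disc 2: 160 + 40 = 200
  disc 3: 130 = 130
  disc 4: 130 = 130
  disc 5: 120 + 80 = 200
  disc 6: 110 = 110
This matches the lower bound, so 6 is optimal.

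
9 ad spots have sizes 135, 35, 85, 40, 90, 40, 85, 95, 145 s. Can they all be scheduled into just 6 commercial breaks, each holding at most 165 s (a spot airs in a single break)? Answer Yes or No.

Yes

A valid assignment using 6 commercial breaks:
  break 1: 145 = 145
  break 2: 135 = 135
  break 3: 95 + 40 = 135
  break 4: 90 + 40 + 35 = 165
  break 5: 85 = 85
  break 6: 85 = 85
Every load is within 165 s, so 6 commercial breaks suffice.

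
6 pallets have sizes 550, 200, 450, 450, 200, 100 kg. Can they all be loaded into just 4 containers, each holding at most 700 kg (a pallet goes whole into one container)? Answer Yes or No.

A valid assignment using 3 containers:
  container 1: 550 + 100 = 650
  container 2: 450 + 200 = 650
  container 3: 450 + 200 = 650
That uses only 3 ≤ 4, so 4 containers are enough.

Yes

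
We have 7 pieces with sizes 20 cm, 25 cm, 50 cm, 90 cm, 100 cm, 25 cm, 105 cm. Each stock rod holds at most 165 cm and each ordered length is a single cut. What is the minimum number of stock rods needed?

3

Total = 105 + 100 + 90 + 50 + 25 + 25 + 20 = 415 cm.
Lower bound: ⌈415/165⌉ = 3 stock rods.
A packing using 3 stock rods:
  stock rod 1: 105 + 50 = 155
  stock rod 2: 100 + 25 + 25 = 150
  stock rod 3: 90 + 20 = 110
This matches the lower bound, so 3 is optimal.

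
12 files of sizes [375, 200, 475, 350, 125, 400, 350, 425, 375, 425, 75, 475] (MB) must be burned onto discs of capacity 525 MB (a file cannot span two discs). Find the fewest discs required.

10

Total = 475 + 475 + 425 + 425 + 400 + 375 + 375 + 350 + 350 + 200 + 125 + 75 = 4050 MB.
Lower bound: ⌈4050/525⌉ = 8 discs.
Also, 9 files each exceed 525/2 MB, and no two of those can share a disc, so at least 9 discs are needed.
A packing using 10 discs:
  disc 1: 475 = 475
  disc 2: 475 = 475
  disc 3: 425 + 75 = 500
  disc 4: 425 = 425
  disc 5: 400 + 125 = 525
  disc 6: 375 = 375
  disc 7: 375 = 375
  disc 8: 350 = 350
  disc 9: 350 = 350
  disc 10: 200 = 200
No arrangement into 9 discs stays within capacity, so 10 is optimal.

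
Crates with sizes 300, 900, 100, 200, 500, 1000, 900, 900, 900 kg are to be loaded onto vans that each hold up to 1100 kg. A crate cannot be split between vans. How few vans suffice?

Total = 1000 + 900 + 900 + 900 + 900 + 500 + 300 + 200 + 100 = 5700 kg.
Lower bound: ⌈5700/1100⌉ = 6 vans.
A packing using 6 vans:
  van 1: 1000 + 100 = 1100
  van 2: 900 + 200 = 1100
  van 3: 900 = 900
  van 4: 900 = 900
  van 5: 900 = 900
  van 6: 500 + 300 = 800
This matches the lower bound, so 6 is optimal.

6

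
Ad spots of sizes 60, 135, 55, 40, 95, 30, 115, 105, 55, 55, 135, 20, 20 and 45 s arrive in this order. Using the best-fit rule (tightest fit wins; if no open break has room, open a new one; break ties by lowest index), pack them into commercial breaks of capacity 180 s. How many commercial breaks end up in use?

  60 → break 1 (new)  [load 60/180]
  135 → break 2 (new)  [load 135/180]
  55 → break 1  [load 115/180]
  40 → break 2  [load 175/180]
  95 → break 3 (new)  [load 95/180]
  30 → break 1  [load 145/180]
  115 → break 4 (new)  [load 115/180]
  105 → break 5 (new)  [load 105/180]
  55 → break 4  [load 170/180]
  55 → break 5  [load 160/180]
  135 → break 6 (new)  [load 135/180]
  20 → break 5  [load 180/180]
  20 → break 1  [load 165/180]
  45 → break 6  [load 180/180]
6 commercial breaks opened.

6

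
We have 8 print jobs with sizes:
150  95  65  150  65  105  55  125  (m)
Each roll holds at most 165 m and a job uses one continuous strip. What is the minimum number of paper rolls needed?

6

Total = 150 + 150 + 125 + 105 + 95 + 65 + 65 + 55 = 810 m.
Lower bound: ⌈810/165⌉ = 5 paper rolls.
A packing using 6 paper rolls:
  roll 1: 150 = 150
  roll 2: 150 = 150
  roll 3: 125 = 125
  roll 4: 105 + 55 = 160
  roll 5: 95 + 65 = 160
  roll 6: 65 = 65
No arrangement into 5 paper rolls stays within capacity, so 6 is optimal.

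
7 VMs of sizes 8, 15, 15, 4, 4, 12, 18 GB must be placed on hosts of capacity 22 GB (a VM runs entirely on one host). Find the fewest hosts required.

4

Total = 18 + 15 + 15 + 12 + 8 + 4 + 4 = 76 GB.
Lower bound: ⌈76/22⌉ = 4 hosts.
A packing using 4 hosts:
  host 1: 18 + 4 = 22
  host 2: 15 + 4 = 19
  host 3: 15 = 15
  host 4: 12 + 8 = 20
This matches the lower bound, so 4 is optimal.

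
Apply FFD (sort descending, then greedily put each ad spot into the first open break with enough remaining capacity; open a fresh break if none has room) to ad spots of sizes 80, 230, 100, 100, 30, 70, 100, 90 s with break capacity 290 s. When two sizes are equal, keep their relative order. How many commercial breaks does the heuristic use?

Sorted descending: 230, 100, 100, 100, 90, 80, 70, 30.
  230 → break 1 (new)  [load 230/290]
  100 → break 2 (new)  [load 100/290]
  100 → break 2  [load 200/290]
  100 → break 3 (new)  [load 100/290]
  90 → break 2  [load 290/290]
  80 → break 3  [load 180/290]
  70 → break 3  [load 250/290]
  30 → break 1  [load 260/290]
3 commercial breaks opened.

3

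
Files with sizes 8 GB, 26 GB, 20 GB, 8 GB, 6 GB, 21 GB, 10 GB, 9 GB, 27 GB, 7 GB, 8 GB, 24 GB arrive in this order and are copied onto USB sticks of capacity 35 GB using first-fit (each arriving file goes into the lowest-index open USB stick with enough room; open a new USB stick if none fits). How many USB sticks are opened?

6

  8 → USB stick 1 (new)  [load 8/35]
  26 → USB stick 1  [load 34/35]
  20 → USB stick 2 (new)  [load 20/35]
  8 → USB stick 2  [load 28/35]
  6 → USB stick 2  [load 34/35]
  21 → USB stick 3 (new)  [load 21/35]
  10 → USB stick 3  [load 31/35]
  9 → USB stick 4 (new)  [load 9/35]
  27 → USB stick 5 (new)  [load 27/35]
  7 → USB stick 4  [load 16/35]
  8 → USB stick 4  [load 24/35]
  24 → USB stick 6 (new)  [load 24/35]
6 USB sticks opened.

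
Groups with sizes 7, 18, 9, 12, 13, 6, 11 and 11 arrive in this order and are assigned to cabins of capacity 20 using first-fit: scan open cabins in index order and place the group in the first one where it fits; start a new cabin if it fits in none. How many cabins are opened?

  7 → cabin 1 (new)  [load 7/20]
  18 → cabin 2 (new)  [load 18/20]
  9 → cabin 1  [load 16/20]
  12 → cabin 3 (new)  [load 12/20]
  13 → cabin 4 (new)  [load 13/20]
  6 → cabin 3  [load 18/20]
  11 → cabin 5 (new)  [load 11/20]
  11 → cabin 6 (new)  [load 11/20]
6 cabins opened.

6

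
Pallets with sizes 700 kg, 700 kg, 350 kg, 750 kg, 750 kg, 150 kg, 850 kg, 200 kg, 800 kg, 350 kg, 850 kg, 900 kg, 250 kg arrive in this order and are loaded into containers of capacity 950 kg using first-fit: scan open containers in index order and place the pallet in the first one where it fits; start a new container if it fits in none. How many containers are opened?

9

  700 → container 1 (new)  [load 700/950]
  700 → container 2 (new)  [load 700/950]
  350 → container 3 (new)  [load 350/950]
  750 → container 4 (new)  [load 750/950]
  750 → container 5 (new)  [load 750/950]
  150 → container 1  [load 850/950]
  850 → container 6 (new)  [load 850/950]
  200 → container 2  [load 900/950]
  800 → container 7 (new)  [load 800/950]
  350 → container 3  [load 700/950]
  850 → container 8 (new)  [load 850/950]
  900 → container 9 (new)  [load 900/950]
  250 → container 3  [load 950/950]
9 containers opened.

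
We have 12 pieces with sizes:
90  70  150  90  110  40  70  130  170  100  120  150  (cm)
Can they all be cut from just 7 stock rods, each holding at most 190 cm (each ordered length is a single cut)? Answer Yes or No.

Total = 1290 cm; ⌈1290/190⌉ = 7.
The bound of 7 does not rule out 7, but exhaustive search shows no assignment into 7 stock rods of capacity 190 cm exists — the minimum is 8.

No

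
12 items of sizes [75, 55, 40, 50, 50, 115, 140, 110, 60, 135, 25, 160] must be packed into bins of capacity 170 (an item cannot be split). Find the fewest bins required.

Total = 160 + 140 + 135 + 115 + 110 + 75 + 60 + 55 + 50 + 50 + 40 + 25 = 1015.
Lower bound: ⌈1015/170⌉ = 6 bins.
A packing using 7 bins:
  bin 1: 160 = 160
  bin 2: 140 + 25 = 165
  bin 3: 135 = 135
  bin 4: 115 + 55 = 170
  bin 5: 110 + 60 = 170
  bin 6: 75 + 50 + 40 = 165
  bin 7: 50 = 50
No arrangement into 6 bins stays within capacity, so 7 is optimal.

7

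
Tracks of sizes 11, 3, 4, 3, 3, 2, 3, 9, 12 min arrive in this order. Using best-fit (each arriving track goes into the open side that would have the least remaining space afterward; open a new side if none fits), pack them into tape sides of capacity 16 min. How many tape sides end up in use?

4

  11 → side 1 (new)  [load 11/16]
  3 → side 1  [load 14/16]
  4 → side 2 (new)  [load 4/16]
  3 → side 2  [load 7/16]
  3 → side 2  [load 10/16]
  2 → side 1  [load 16/16]
  3 → side 2  [load 13/16]
  9 → side 3 (new)  [load 9/16]
  12 → side 4 (new)  [load 12/16]
4 tape sides opened.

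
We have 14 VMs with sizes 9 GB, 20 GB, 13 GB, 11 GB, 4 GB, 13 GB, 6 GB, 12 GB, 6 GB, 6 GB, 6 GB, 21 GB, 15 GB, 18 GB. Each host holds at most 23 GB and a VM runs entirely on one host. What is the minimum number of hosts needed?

8

Total = 21 + 20 + 18 + 15 + 13 + 13 + 12 + 11 + 9 + 6 + 6 + 6 + 6 + 4 = 160 GB.
Lower bound: ⌈160/23⌉ = 7 hosts.
A packing using 8 hosts:
  host 1: 21 = 21
  host 2: 20 = 20
  host 3: 18 + 4 = 22
  host 4: 15 + 6 = 21
  host 5: 13 + 9 = 22
  host 6: 13 + 6 = 19
  host 7: 12 + 11 = 23
  host 8: 6 + 6 = 12
No arrangement into 7 hosts stays within capacity, so 8 is optimal.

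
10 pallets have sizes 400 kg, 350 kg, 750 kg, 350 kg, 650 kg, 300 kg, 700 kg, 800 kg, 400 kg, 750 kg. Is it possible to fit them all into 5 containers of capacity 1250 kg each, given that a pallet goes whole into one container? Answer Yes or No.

Yes

A valid assignment using 5 containers:
  container 1: 800 + 400 = 1200
  container 2: 750 + 400 = 1150
  container 3: 750 + 350 = 1100
  container 4: 700 + 350 = 1050
  container 5: 650 + 300 = 950
Every load is within 1250 kg, so 5 containers suffice.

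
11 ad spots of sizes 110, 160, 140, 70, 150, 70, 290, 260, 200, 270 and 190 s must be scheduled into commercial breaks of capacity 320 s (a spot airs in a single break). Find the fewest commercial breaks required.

7

Total = 290 + 270 + 260 + 200 + 190 + 160 + 150 + 140 + 110 + 70 + 70 = 1910 s.
Lower bound: ⌈1910/320⌉ = 6 commercial breaks.
A packing using 7 commercial breaks:
  break 1: 290 = 290
  break 2: 270 = 270
  break 3: 260 = 260
  break 4: 200 + 110 = 310
  break 5: 190 + 70 = 260
  break 6: 160 + 150 = 310
  break 7: 140 + 70 = 210
No arrangement into 6 commercial breaks stays within capacity, so 7 is optimal.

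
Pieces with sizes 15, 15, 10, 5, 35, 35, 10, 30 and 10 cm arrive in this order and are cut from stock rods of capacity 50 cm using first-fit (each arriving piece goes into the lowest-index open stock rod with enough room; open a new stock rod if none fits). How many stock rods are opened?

  15 → stock rod 1 (new)  [load 15/50]
  15 → stock rod 1  [load 30/50]
  10 → stock rod 1  [load 40/50]
  5 → stock rod 1  [load 45/50]
  35 → stock rod 2 (new)  [load 35/50]
  35 → stock rod 3 (new)  [load 35/50]
  10 → stock rod 2  [load 45/50]
  30 → stock rod 4 (new)  [load 30/50]
  10 → stock rod 3  [load 45/50]
4 stock rods opened.

4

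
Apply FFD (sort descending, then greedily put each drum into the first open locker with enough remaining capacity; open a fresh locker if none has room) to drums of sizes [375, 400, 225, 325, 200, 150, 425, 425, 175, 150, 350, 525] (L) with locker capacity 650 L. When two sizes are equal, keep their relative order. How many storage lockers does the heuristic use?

Sorted descending: 525, 425, 425, 400, 375, 350, 325, 225, 200, 175, 150, 150.
  525 → locker 1 (new)  [load 525/650]
  425 → locker 2 (new)  [load 425/650]
  425 → locker 3 (new)  [load 425/650]
  400 → locker 4 (new)  [load 400/650]
  375 → locker 5 (new)  [load 375/650]
  350 → locker 6 (new)  [load 350/650]
  325 → locker 7 (new)  [load 325/650]
  225 → locker 2  [load 650/650]
  200 → locker 3  [load 625/650]
  175 → locker 4  [load 575/650]
  150 → locker 5  [load 525/650]
  150 → locker 6  [load 500/650]
7 storage lockers opened.

7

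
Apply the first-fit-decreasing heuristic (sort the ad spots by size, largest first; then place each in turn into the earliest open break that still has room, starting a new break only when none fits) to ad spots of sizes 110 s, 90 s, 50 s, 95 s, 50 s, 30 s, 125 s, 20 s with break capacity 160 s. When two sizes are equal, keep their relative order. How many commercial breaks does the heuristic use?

Sorted descending: 125, 110, 95, 90, 50, 50, 30, 20.
  125 → break 1 (new)  [load 125/160]
  110 → break 2 (new)  [load 110/160]
  95 → break 3 (new)  [load 95/160]
  90 → break 4 (new)  [load 90/160]
  50 → break 2  [load 160/160]
  50 → break 3  [load 145/160]
  30 → break 1  [load 155/160]
  20 → break 4  [load 110/160]
4 commercial breaks opened.

4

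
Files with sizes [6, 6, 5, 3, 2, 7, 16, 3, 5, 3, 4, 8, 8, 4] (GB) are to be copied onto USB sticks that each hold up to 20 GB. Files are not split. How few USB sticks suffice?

Total = 16 + 8 + 8 + 7 + 6 + 6 + 5 + 5 + 4 + 4 + 3 + 3 + 3 + 2 = 80 GB.
Lower bound: ⌈80/20⌉ = 4 USB sticks.
A packing using 4 USB sticks:
  USB stick 1: 16 + 4 = 20
  USB stick 2: 8 + 8 + 4 = 20
  USB stick 3: 7 + 6 + 5 + 2 = 20
  USB stick 4: 6 + 5 + 3 + 3 + 3 = 20
This matches the lower bound, so 4 is optimal.

4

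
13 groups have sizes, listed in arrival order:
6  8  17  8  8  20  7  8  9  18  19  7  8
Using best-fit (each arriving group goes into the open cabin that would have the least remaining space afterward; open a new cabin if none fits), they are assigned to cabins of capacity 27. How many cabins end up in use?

  6 → cabin 1 (new)  [load 6/27]
  8 → cabin 1  [load 14/27]
  17 → cabin 2 (new)  [load 17/27]
  8 → cabin 2  [load 25/27]
  8 → cabin 1  [load 22/27]
  20 → cabin 3 (new)  [load 20/27]
  7 → cabin 3  [load 27/27]
  8 → cabin 4 (new)  [load 8/27]
  9 → cabin 4  [load 17/27]
  18 → cabin 5 (new)  [load 18/27]
  19 → cabin 6 (new)  [load 19/27]
  7 → cabin 6  [load 26/27]
  8 → cabin 5  [load 26/27]
6 cabins opened.

6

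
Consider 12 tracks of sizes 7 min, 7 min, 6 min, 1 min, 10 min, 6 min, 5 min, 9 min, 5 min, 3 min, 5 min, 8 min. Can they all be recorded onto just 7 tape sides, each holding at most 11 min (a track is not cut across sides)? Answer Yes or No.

Total = 72 min; ⌈72/11⌉ = 7.
The bound of 7 does not rule out 7, but exhaustive search shows no assignment into 7 tape sides of capacity 11 min exists — the minimum is 8.

No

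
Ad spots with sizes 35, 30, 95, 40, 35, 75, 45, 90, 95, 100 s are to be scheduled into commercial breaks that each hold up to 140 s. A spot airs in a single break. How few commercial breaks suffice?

Total = 100 + 95 + 95 + 90 + 75 + 45 + 40 + 35 + 35 + 30 = 640 s.
Lower bound: ⌈640/140⌉ = 5 commercial breaks.
A packing using 5 commercial breaks:
  break 1: 100 + 40 = 140
  break 2: 95 + 45 = 140
  break 3: 95 + 35 = 130
  break 4: 90 + 35 = 125
  break 5: 75 + 30 = 105
This matches the lower bound, so 5 is optimal.

5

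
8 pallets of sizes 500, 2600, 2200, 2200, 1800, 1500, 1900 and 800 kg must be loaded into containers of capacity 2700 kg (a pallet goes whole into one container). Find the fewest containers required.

Total = 2600 + 2200 + 2200 + 1900 + 1800 + 1500 + 800 + 500 = 13500 kg.
Lower bound: ⌈13500/2700⌉ = 5 containers.
Also, 6 pallets each exceed 1350 kg, and no two of those can share a container, so at least 6 containers are needed.
A packing using 6 containers:
  container 1: 2600 = 2600
  container 2: 2200 + 500 = 2700
  container 3: 2200 = 2200
  container 4: 1900 + 800 = 2700
  container 5: 1800 = 1800
  container 6: 1500 = 1500
This matches the lower bound, so 6 is optimal.

6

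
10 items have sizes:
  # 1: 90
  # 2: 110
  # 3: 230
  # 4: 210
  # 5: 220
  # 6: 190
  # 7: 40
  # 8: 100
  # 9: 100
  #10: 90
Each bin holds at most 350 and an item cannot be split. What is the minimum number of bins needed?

5

Total = 230 + 220 + 210 + 190 + 110 + 100 + 100 + 90 + 90 + 40 = 1380.
Lower bound: ⌈1380/350⌉ = 4 bins.
A packing using 5 bins:
  bin 1: 230 + 110 = 340
  bin 2: 220 + 100 = 320
  bin 3: 210 + 100 + 40 = 350
  bin 4: 190 + 90 = 280
  bin 5: 90 = 90
No arrangement into 4 bins stays within capacity, so 5 is optimal.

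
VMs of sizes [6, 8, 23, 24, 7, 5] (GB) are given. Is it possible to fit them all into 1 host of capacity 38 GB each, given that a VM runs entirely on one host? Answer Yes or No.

No

Total = 73 GB; ⌈73/38⌉ = 2.
At least 2 hosts are required, but only 1 is allowed.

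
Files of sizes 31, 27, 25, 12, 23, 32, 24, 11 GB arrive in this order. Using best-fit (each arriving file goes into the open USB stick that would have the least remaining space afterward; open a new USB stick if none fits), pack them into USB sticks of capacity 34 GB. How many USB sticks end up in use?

  31 → USB stick 1 (new)  [load 31/34]
  27 → USB stick 2 (new)  [load 27/34]
  25 → USB stick 3 (new)  [load 25/34]
  12 → USB stick 4 (new)  [load 12/34]
  23 → USB stick 5 (new)  [load 23/34]
  32 → USB stick 6 (new)  [load 32/34]
  24 → USB stick 7 (new)  [load 24/34]
  11 → USB stick 5  [load 34/34]
7 USB sticks opened.

7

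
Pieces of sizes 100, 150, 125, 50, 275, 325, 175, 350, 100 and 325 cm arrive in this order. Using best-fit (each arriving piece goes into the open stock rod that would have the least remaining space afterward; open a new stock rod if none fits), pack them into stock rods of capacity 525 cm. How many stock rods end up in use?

5

  100 → stock rod 1 (new)  [load 100/525]
  150 → stock rod 1  [load 250/525]
  125 → stock rod 1  [load 375/525]
  50 → stock rod 1  [load 425/525]
  275 → stock rod 2 (new)  [load 275/525]
  325 → stock rod 3 (new)  [load 325/525]
  175 → stock rod 3  [load 500/525]
  350 → stock rod 4 (new)  [load 350/525]
  100 → stock rod 1  [load 525/525]
  325 → stock rod 5 (new)  [load 325/525]
5 stock rods opened.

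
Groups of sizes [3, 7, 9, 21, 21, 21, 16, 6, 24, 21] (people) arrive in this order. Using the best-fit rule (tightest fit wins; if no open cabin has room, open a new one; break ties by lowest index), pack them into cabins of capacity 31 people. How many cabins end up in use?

  3 → cabin 1 (new)  [load 3/31]
  7 → cabin 1  [load 10/31]
  9 → cabin 1  [load 19/31]
  21 → cabin 2 (new)  [load 21/31]
  21 → cabin 3 (new)  [load 21/31]
  21 → cabin 4 (new)  [load 21/31]
  16 → cabin 5 (new)  [load 16/31]
  6 → cabin 2  [load 27/31]
  24 → cabin 6 (new)  [load 24/31]
  21 → cabin 7 (new)  [load 21/31]
7 cabins opened.

7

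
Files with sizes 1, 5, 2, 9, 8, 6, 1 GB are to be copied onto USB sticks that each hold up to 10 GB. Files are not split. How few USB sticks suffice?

Total = 9 + 8 + 6 + 5 + 2 + 1 + 1 = 32 GB.
Lower bound: ⌈32/10⌉ = 4 USB sticks.
A packing using 4 USB sticks:
  USB stick 1: 9 + 1 = 10
  USB stick 2: 8 + 2 = 10
  USB stick 3: 6 + 1 = 7
  USB stick 4: 5 = 5
This matches the lower bound, so 4 is optimal.

4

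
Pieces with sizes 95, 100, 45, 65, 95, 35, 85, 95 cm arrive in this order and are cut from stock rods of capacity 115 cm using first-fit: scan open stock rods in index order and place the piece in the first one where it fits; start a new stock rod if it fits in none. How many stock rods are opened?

  95 → stock rod 1 (new)  [load 95/115]
  100 → stock rod 2 (new)  [load 100/115]
  45 → stock rod 3 (new)  [load 45/115]
  65 → stock rod 3  [load 110/115]
  95 → stock rod 4 (new)  [load 95/115]
  35 → stock rod 5 (new)  [load 35/115]
  85 → stock rod 6 (new)  [load 85/115]
  95 → stock rod 7 (new)  [load 95/115]
7 stock rods opened.

7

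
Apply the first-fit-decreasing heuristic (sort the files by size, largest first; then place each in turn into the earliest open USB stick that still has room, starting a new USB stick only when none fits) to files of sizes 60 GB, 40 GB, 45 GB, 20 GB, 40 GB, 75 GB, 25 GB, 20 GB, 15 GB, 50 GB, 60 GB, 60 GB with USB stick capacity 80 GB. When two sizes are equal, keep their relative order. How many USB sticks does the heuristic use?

7

Sorted descending: 75, 60, 60, 60, 50, 45, 40, 40, 25, 20, 20, 15.
  75 → USB stick 1 (new)  [load 75/80]
  60 → USB stick 2 (new)  [load 60/80]
  60 → USB stick 3 (new)  [load 60/80]
  60 → USB stick 4 (new)  [load 60/80]
  50 → USB stick 5 (new)  [load 50/80]
  45 → USB stick 6 (new)  [load 45/80]
  40 → USB stick 7 (new)  [load 40/80]
  40 → USB stick 7  [load 80/80]
  25 → USB stick 5  [load 75/80]
  20 → USB stick 2  [load 80/80]
  20 → USB stick 3  [load 80/80]
  15 → USB stick 4  [load 75/80]
7 USB sticks opened.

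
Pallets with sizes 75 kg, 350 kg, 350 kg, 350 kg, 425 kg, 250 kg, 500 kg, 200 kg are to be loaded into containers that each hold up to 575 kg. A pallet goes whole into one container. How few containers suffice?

6

Total = 500 + 425 + 350 + 350 + 350 + 250 + 200 + 75 = 2500 kg.
Lower bound: ⌈2500/575⌉ = 5 containers.
A packing using 6 containers:
  container 1: 500 + 75 = 575
  container 2: 425 = 425
  container 3: 350 + 200 = 550
  container 4: 350 = 350
  container 5: 350 = 350
  container 6: 250 = 250
No arrangement into 5 containers stays within capacity, so 6 is optimal.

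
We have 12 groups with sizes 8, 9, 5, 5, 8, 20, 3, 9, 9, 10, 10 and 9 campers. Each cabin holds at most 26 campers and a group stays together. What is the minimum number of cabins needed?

Total = 20 + 10 + 10 + 9 + 9 + 9 + 9 + 8 + 8 + 5 + 5 + 3 = 105 campers.
Lower bound: ⌈105/26⌉ = 5 cabins.
A packing using 5 cabins:
  cabin 1: 20 + 5 = 25
  cabin 2: 10 + 10 + 5 = 25
  cabin 3: 9 + 9 + 8 = 26
  cabin 4: 9 + 9 + 8 = 26
  cabin 5: 3 = 3
This matches the lower bound, so 5 is optimal.

5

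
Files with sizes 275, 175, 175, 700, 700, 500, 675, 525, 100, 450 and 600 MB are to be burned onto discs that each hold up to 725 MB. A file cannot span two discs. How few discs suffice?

7

Total = 700 + 700 + 675 + 600 + 525 + 500 + 450 + 275 + 175 + 175 + 100 = 4875 MB.
Lower bound: ⌈4875/725⌉ = 7 discs.
A packing using 7 discs:
  disc 1: 700 = 700
  disc 2: 700 = 700
  disc 3: 675 = 675
  disc 4: 600 + 100 = 700
  disc 5: 525 + 175 = 700
  disc 6: 500 + 175 = 675
  disc 7: 450 + 275 = 725
This matches the lower bound, so 7 is optimal.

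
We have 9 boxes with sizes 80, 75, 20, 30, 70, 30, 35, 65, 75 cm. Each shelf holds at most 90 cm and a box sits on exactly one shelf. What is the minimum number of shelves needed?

7

Total = 80 + 75 + 75 + 70 + 65 + 35 + 30 + 30 + 20 = 480 cm.
Lower bound: ⌈480/90⌉ = 6 shelves.
A packing using 7 shelves:
  shelf 1: 80 = 80
  shelf 2: 75 = 75
  shelf 3: 75 = 75
  shelf 4: 70 + 20 = 90
  shelf 5: 65 = 65
  shelf 6: 35 + 30 = 65
  shelf 7: 30 = 30
No arrangement into 6 shelves stays within capacity, so 7 is optimal.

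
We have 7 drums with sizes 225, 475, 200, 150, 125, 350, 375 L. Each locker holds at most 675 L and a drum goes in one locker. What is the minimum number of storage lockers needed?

3

Total = 475 + 375 + 350 + 225 + 200 + 150 + 125 = 1900 L.
Lower bound: ⌈1900/675⌉ = 3 storage lockers.
A packing using 3 storage lockers:
  locker 1: 475 + 200 = 675
  locker 2: 375 + 225 = 600
  locker 3: 350 + 150 + 125 = 625
This matches the lower bound, so 3 is optimal.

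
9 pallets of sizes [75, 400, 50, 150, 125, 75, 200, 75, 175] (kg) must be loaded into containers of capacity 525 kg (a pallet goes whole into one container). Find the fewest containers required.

3

Total = 400 + 200 + 175 + 150 + 125 + 75 + 75 + 75 + 50 = 1325 kg.
Lower bound: ⌈1325/525⌉ = 3 containers.
A packing using 3 containers:
  container 1: 400 + 125 = 525
  container 2: 200 + 175 + 150 = 525
  container 3: 75 + 75 + 75 + 50 = 275
This matches the lower bound, so 3 is optimal.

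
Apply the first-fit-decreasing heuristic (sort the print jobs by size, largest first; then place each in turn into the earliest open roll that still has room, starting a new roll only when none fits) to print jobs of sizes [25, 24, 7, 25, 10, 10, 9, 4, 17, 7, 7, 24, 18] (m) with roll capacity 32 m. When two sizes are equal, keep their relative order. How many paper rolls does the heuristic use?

Sorted descending: 25, 25, 24, 24, 18, 17, 10, 10, 9, 7, 7, 7, 4.
  25 → roll 1 (new)  [load 25/32]
  25 → roll 2 (new)  [load 25/32]
  24 → roll 3 (new)  [load 24/32]
  24 → roll 4 (new)  [load 24/32]
  18 → roll 5 (new)  [load 18/32]
  17 → roll 6 (new)  [load 17/32]
  10 → roll 5  [load 28/32]
  10 → roll 6  [load 27/32]
  9 → roll 7 (new)  [load 9/32]
  7 → roll 1  [load 32/32]
  7 → roll 2  [load 32/32]
  7 → roll 3  [load 31/32]
  4 → roll 4  [load 28/32]
7 paper rolls opened.

7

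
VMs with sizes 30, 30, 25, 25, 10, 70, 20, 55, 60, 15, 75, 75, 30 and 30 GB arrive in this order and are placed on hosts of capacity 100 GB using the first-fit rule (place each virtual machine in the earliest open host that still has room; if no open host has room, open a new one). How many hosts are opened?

  30 → host 1 (new)  [load 30/100]
  30 → host 1  [load 60/100]
  25 → host 1  [load 85/100]
  25 → host 2 (new)  [load 25/100]
  10 → host 1  [load 95/100]
  70 → host 2  [load 95/100]
  20 → host 3 (new)  [load 20/100]
  55 → host 3  [load 75/100]
  60 → host 4 (new)  [load 60/100]
  15 → host 3  [load 90/100]
  75 → host 5 (new)  [load 75/100]
  75 → host 6 (new)  [load 75/100]
  30 → host 4  [load 90/100]
  30 → host 7 (new)  [load 30/100]
7 hosts opened.

7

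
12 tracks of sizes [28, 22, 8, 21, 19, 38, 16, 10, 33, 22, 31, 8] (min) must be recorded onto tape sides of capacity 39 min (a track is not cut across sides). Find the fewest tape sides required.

Total = 38 + 33 + 31 + 28 + 22 + 22 + 21 + 19 + 16 + 10 + 8 + 8 = 256 min.
Lower bound: ⌈256/39⌉ = 7 tape sides.
A packing using 8 tape sides:
  side 1: 38 = 38
  side 2: 33 = 33
  side 3: 31 + 8 = 39
  side 4: 28 + 10 = 38
  side 5: 22 + 16 = 38
  side 6: 22 + 8 = 30
  side 7: 21 = 21
  side 8: 19 = 19
No arrangement into 7 tape sides stays within capacity, so 8 is optimal.

8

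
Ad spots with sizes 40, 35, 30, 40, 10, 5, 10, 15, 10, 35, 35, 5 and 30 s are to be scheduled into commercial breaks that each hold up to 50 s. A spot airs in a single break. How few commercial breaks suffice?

7

Total = 40 + 40 + 35 + 35 + 35 + 30 + 30 + 15 + 10 + 10 + 10 + 5 + 5 = 300 s.
Lower bound: ⌈300/50⌉ = 6 commercial breaks.
Also, 7 ad spots each exceed 25 s, and no two of those can share a break, so at least 7 commercial breaks are needed.
A packing using 7 commercial breaks:
  break 1: 40 + 10 = 50
  break 2: 40 + 10 = 50
  break 3: 35 + 15 = 50
  break 4: 35 + 10 + 5 = 50
  break 5: 35 + 5 = 40
  break 6: 30 = 30
  break 7: 30 = 30
This matches the lower bound, so 7 is optimal.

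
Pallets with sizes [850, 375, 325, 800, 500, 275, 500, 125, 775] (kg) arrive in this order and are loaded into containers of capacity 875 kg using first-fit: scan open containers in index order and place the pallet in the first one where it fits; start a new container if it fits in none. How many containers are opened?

6

  850 → container 1 (new)  [load 850/875]
  375 → container 2 (new)  [load 375/875]
  325 → container 2  [load 700/875]
  800 → container 3 (new)  [load 800/875]
  500 → container 4 (new)  [load 500/875]
  275 → container 4  [load 775/875]
  500 → container 5 (new)  [load 500/875]
  125 → container 2  [load 825/875]
  775 → container 6 (new)  [load 775/875]
6 containers opened.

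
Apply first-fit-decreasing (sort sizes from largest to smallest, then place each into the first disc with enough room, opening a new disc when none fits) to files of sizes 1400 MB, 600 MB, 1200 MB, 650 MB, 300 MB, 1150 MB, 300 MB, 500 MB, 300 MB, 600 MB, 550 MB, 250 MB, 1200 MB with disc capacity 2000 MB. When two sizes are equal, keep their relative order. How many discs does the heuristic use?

5

Sorted descending: 1400, 1200, 1200, 1150, 650, 600, 600, 550, 500, 300, 300, 300, 250.
  1400 → disc 1 (new)  [load 1400/2000]
  1200 → disc 2 (new)  [load 1200/2000]
  1200 → disc 3 (new)  [load 1200/2000]
  1150 → disc 4 (new)  [load 1150/2000]
  650 → disc 2  [load 1850/2000]
  600 → disc 1  [load 2000/2000]
  600 → disc 3  [load 1800/2000]
  550 → disc 4  [load 1700/2000]
  500 → disc 5 (new)  [load 500/2000]
  300 → disc 4  [load 2000/2000]
  300 → disc 5  [load 800/2000]
  300 → disc 5  [load 1100/2000]
  250 → disc 5  [load 1350/2000]
5 discs opened.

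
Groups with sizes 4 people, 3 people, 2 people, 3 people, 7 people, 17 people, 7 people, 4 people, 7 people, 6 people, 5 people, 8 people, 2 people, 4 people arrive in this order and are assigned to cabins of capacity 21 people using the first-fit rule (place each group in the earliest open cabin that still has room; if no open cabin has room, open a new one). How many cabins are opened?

4

  4 → cabin 1 (new)  [load 4/21]
  3 → cabin 1  [load 7/21]
  2 → cabin 1  [load 9/21]
  3 → cabin 1  [load 12/21]
  7 → cabin 1  [load 19/21]
  17 → cabin 2 (new)  [load 17/21]
  7 → cabin 3 (new)  [load 7/21]
  4 → cabin 2  [load 21/21]
  7 → cabin 3  [load 14/21]
  6 → cabin 3  [load 20/21]
  5 → cabin 4 (new)  [load 5/21]
  8 → cabin 4  [load 13/21]
  2 → cabin 1  [load 21/21]
  4 → cabin 4  [load 17/21]
4 cabins opened.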